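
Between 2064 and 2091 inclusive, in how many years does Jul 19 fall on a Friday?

4

Day of week of July 19 in each year:
2064: Sat, 2065: Sun, 2066: Mon, 2067: Tue, 2068: Thu, 2069: Fri ✓, 2070: Sat, 2071: Sun, 2072: Tue, 2073: Wed, 2074: Thu, 2075: Fri ✓, 2076: Sun, 2077: Mon, 2078: Tue, 2079: Wed, 2080: Fri ✓, 2081: Sat, 2082: Sun, 2083: Mon, 2084: Wed, 2085: Thu, 2086: Fri ✓, 2087: Sat, 2088: Mon, 2089: Tue, 2090: Wed, 2091: Thu
Fridays: 2069, 2075, 2080, 2086.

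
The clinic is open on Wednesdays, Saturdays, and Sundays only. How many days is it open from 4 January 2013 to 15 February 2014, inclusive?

4 January 2013 is a Friday.
From 4 January 2013 to 15 February 2014 is 408 days inclusive.
408 = 7 × 58 + 2, so there are 58 full weeks plus 2 extra days.
Each full week contributes 3 days from the set (Wed, Sat, Sun): 58 × 3 = 174.
The 2 extra days are Fri, Sat — 1 of them qualifies.
Total: 174 + 1 = 175.

175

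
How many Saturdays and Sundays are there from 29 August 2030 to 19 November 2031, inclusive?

29 August 2030 is a Thursday.
That's 448 days from start to end, counting both.
448 = 7 × 64, so the span is exactly 64 full weeks.
Each full week contributes 2 weekend days (Sat, Sun): 64 × 2 = 128.

128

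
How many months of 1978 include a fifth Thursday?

A month has five Thursdays exactly when Thursday falls within its first (length − 28) days.
Jan: 31 days, starts Sun → 5 of Sun, Mon, Tue
Feb: 28 days, starts Wed → 5 of (none)
Mar: 31 days, starts Wed → 5 of Wed, Thu, Fri ✓
Apr: 30 days, starts Sat → 5 of Sat, Sun
May: 31 days, starts Mon → 5 of Mon, Tue, Wed
Jun: 30 days, starts Thu → 5 of Thu, Fri ✓
Jul: 31 days, starts Sat → 5 of Sat, Sun, Mon
Aug: 31 days, starts Tue → 5 of Tue, Wed, Thu ✓
Sep: 30 days, starts Fri → 5 of Fri, Sat
Oct: 31 days, starts Sun → 5 of Sun, Mon, Tue
Nov: 30 days, starts Wed → 5 of Wed, Thu ✓
Dec: 31 days, starts Fri → 5 of Fri, Sat, Sun
Months with five Thursdays: Mar, Jun, Aug, Nov.

4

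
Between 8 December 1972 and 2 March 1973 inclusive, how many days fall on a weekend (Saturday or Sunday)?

24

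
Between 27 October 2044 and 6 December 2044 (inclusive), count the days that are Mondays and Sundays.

27 October 2044 is a Thursday.
From 27 October 2044 to 6 December 2044 is 41 days inclusive.
41 = 7 × 5 + 6, so there are 5 full weeks plus 6 extra days.
Each full week contributes 2 days from the set (Mon, Sun): 5 × 2 = 10.
The 6 extra days are Thu, Fri, Sat, Sun, Mon, Tue — 2 of them qualify.
Total: 10 + 2 = 12.

12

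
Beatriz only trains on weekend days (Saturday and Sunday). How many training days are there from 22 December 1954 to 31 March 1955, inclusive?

28

22 December 1954 is a Wednesday.
That's 100 days from start to end, counting both.
100 = 7 × 14 + 2, so there are 14 full weeks plus 2 extra days.
Each full week contributes 2 weekend days (Sat, Sun): 14 × 2 = 28.
The 2 extra days are Wednesday, Thursday — none qualify.
Total: 28 + 0 = 28.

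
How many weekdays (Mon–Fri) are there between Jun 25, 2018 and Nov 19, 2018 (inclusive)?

106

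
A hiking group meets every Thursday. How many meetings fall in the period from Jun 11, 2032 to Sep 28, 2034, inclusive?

Jun 11, 2032 is a Friday.
From Jun 11, 2032 to Sep 28, 2034 is 840 days inclusive.
840 = 7 × 120, so the span is exactly 120 full weeks.
Each full week contributes one Thursday: 120 so far.

120 Thursdays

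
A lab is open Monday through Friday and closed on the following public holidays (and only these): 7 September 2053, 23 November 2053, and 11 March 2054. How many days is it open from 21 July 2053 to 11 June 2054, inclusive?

21 July 2053 is a Monday.
That's 326 days from start to end, counting both.
326 = 7 × 46 + 4, so there are 46 full weeks plus 4 extra days.
Each full week contributes 5 weekdays (Mon–Fri): 46 × 5 = 230.
The 4 extra days are Monday, Tuesday, Wednesday, Thursday — 4 of them qualify.
Total: 230 + 4 = 234.
Holidays: 7 September 2053 (Sun); 23 November 2053 (Sun); 11 March 2054 (Wed).
1 of the 3 holidays fall on weekdays; the rest are weekends and were already excluded.
Business days: 234 − 1 = 233.

233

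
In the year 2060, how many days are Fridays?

53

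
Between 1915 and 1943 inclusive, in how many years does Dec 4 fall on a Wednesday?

4

Day of week of December 4 in each year:
1915: Sat, 1916: Mon, 1917: Tue, 1918: Wed ✓, 1919: Thu, 1920: Sat, 1921: Sun, 1922: Mon, 1923: Tue, 1924: Thu, 1925: Fri, 1926: Sat, 1927: Sun, 1928: Tue, 1929: Wed ✓, 1930: Thu, 1931: Fri, 1932: Sun, 1933: Mon, 1934: Tue, 1935: Wed ✓, 1936: Fri, 1937: Sat, 1938: Sun, 1939: Mon, 1940: Wed ✓, 1941: Thu, 1942: Fri, 1943: Sat
Wednesdays: 1918, 1929, 1935, 1940.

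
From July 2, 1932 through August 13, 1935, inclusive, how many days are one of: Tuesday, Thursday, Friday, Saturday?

July 2, 1932 is a Saturday.
The range spans 1138 days (inclusive of both endpoints).
1138 = 7 × 162 + 4, so there are 162 full weeks plus 4 extra days.
Each full week contributes 4 days from the set (Tue, Thu, Fri, Sat): 162 × 4 = 648.
The 4 extra days are Saturday, Sunday, Monday, Tuesday — 2 of them qualify.
Total: 648 + 2 = 650.

650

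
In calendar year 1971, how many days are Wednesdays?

52

1971-01-01 is a Friday.
That's 365 days from start to end, counting both.
365 = 7 × 52 + 1, so there are 52 full weeks plus 1 extra day.
Each full week contributes one Wednesday: 52 so far.
The 1 extra day is Fri — none qualify.
Total: 52 + 0 = 52.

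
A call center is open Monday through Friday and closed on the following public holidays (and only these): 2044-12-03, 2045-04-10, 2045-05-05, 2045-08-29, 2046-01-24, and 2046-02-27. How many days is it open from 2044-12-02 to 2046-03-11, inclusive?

326 business days

2044-12-02 is a Friday.
From 2044-12-02 to 2046-03-11 is 465 days inclusive.
465 = 7 × 66 + 3, so there are 66 full weeks plus 3 extra days.
Each full week contributes 5 weekdays (Mon–Fri): 66 × 5 = 330.
The 3 extra days are Friday, Saturday, Sunday — 1 of them qualifies.
Total: 330 + 1 = 331.
Holidays: 2044-12-03 (Sat); 2045-04-10 (Mon); 2045-05-05 (Fri); 2045-08-29 (Tue); 2046-01-24 (Wed); 2046-02-27 (Tue).
5 of the 6 holidays fall on weekdays; the rest are weekends and were already excluded.
Business days: 331 − 5 = 326.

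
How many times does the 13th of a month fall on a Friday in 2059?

The 13th falls on a Friday when the month's 13th has weekday Fri.
Jan 13 is Mon; Feb 13 is Thu; Mar 13 is Thu; Apr 13 is Sun; May 13 is Tue; Jun 13 is Fri ✓; Jul 13 is Sun; Aug 13 is Wed; Sep 13 is Sat; Oct 13 is Mon; Nov 13 is Thu; Dec 13 is Sat.
Friday the 13ths: Jun.

1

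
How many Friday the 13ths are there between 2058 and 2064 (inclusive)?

Friday-the-13ths by year:
2058: Sep, Dec
2059: Jun
2060: Feb, Aug
2061: May
2062: Jan, Oct
2063: Apr, Jul
2064: Jun

11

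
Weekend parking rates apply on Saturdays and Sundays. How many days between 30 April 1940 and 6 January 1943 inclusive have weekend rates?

280

30 April 1940 is a Tuesday.
That's 982 days from start to end, counting both.
982 = 7 × 140 + 2, so there are 140 full weeks plus 2 extra days.
Each full week contributes 2 weekend days (Sat, Sun): 140 × 2 = 280.
The 2 extra days are Tuesday, Wednesday — none qualify.
Total: 280 + 0 = 280.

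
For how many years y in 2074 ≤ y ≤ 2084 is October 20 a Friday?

2

Day of week of October 20 in each year:
2074: Sat, 2075: Sun, 2076: Tue, 2077: Wed, 2078: Thu, 2079: Fri ✓, 2080: Sun, 2081: Mon, 2082: Tue, 2083: Wed, 2084: Fri ✓
Fridays: 2079, 2084.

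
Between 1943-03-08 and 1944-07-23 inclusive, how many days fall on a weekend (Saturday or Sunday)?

144

1943-03-08 is a Monday.
From 1943-03-08 to 1944-07-23 is 504 days inclusive.
504 = 7 × 72, so the span is exactly 72 full weeks.
Each full week contributes 2 weekend days (Sat, Sun): 72 × 2 = 144.
Total: 144.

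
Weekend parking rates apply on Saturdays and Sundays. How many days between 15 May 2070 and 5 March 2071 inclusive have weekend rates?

84

15 May 2070 is a Thursday.
The range spans 295 days (inclusive of both endpoints).
295 = 7 × 42 + 1, so there are 42 full weeks plus 1 extra day.
Each full week contributes 2 weekend days (Sat, Sun): 42 × 2 = 84.
The 1 extra day is Thu — none qualify.
Total: 84 + 0 = 84.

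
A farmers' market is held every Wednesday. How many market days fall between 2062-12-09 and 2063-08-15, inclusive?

2062-12-09 is a Saturday.
That's 250 days from start to end, counting both.
250 = 7 × 35 + 5, so there are 35 full weeks plus 5 extra days.
Each full week contributes one Wednesday: 35 so far.
The 5 extra days are Saturday, Sunday, Monday, Tuesday, Wednesday — 1 of them qualifies.
Total: 35 + 1 = 36.

36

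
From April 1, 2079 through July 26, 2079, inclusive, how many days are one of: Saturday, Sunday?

April 1, 2079 is a Saturday.
That's 117 days from start to end, counting both.
117 = 7 × 16 + 5, so there are 16 full weeks plus 5 extra days.
Each full week contributes 2 days from the set (Sat, Sun): 16 × 2 = 32.
The 5 extra days are Sat, Sun, Mon, Tue, Wed — 2 of them qualify.
Total: 32 + 2 = 34.

34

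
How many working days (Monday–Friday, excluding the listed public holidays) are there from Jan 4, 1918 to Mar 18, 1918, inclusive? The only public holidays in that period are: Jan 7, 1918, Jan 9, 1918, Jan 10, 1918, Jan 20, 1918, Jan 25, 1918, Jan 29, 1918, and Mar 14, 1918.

46 working days

Jan 4, 1918 is a Friday.
The range spans 74 days (inclusive of both endpoints).
74 = 7 × 10 + 4, so there are 10 full weeks plus 4 extra days.
Each full week contributes 5 weekdays (Mon–Fri): 10 × 5 = 50.
The 4 extra days are Fri, Sat, Sun, Mon — 2 of them qualify.
Total: 50 + 2 = 52.
Holidays: Jan 7, 1918 (Mon); Jan 9, 1918 (Wed); Jan 10, 1918 (Thu); Jan 20, 1918 (Sun); Jan 25, 1918 (Fri); Jan 29, 1918 (Tue); Mar 14, 1918 (Thu).
6 of the 7 holidays fall on weekdays; the rest are weekends and were already excluded.
Business days: 52 − 6 = 46.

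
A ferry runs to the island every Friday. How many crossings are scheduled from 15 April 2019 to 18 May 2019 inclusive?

5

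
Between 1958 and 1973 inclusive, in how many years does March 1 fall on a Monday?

Day of week of March 1 in each year:
1958: Sat, 1959: Sun, 1960: Tue, 1961: Wed, 1962: Thu, 1963: Fri, 1964: Sun, 1965: Mon ✓, 1966: Tue, 1967: Wed, 1968: Fri, 1969: Sat, 1970: Sun, 1971: Mon ✓, 1972: Wed, 1973: Thu
Mondays: 1965, 1971.

2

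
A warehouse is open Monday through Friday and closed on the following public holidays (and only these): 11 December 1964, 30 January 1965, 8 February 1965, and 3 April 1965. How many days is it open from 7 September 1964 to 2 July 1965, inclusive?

213

7 September 1964 is a Monday.
The range spans 299 days (inclusive of both endpoints).
299 = 7 × 42 + 5, so there are 42 full weeks plus 5 extra days.
Each full week contributes 5 weekdays (Mon–Fri): 42 × 5 = 210.
The 5 extra days are Mon, Tue, Wed, Thu, Fri — 5 of them qualify.
Total: 210 + 5 = 215.
Holidays: 11 December 1964 (Fri); 30 January 1965 (Sat); 8 February 1965 (Mon); 3 April 1965 (Sat).
2 of the 4 holidays fall on weekdays; the rest are weekends and were already excluded.
Business days: 215 − 2 = 213.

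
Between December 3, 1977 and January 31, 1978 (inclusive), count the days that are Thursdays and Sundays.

17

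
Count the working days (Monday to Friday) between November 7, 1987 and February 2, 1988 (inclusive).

62

November 7, 1987 is a Saturday.
That's 88 days from start to end, counting both.
88 = 7 × 12 + 4, so there are 12 full weeks plus 4 extra days.
Each full week contributes 5 weekdays (Mon–Fri): 12 × 5 = 60.
The 4 extra days are Saturday, Sunday, Monday, Tuesday — 2 of them qualify.
Total: 60 + 2 = 62.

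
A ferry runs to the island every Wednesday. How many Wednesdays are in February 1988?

4

1988-02-01 is a Monday.
That's 29 days from start to end, counting both.
29 = 7 × 4 + 1, so there are 4 full weeks plus 1 extra day.
Each full week contributes one Wednesday: 4 so far.
The 1 extra day is Mon — none qualify.
Total: 4 + 0 = 4.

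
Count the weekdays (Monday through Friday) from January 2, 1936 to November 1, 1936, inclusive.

January 2, 1936 is a Thursday.
The range spans 305 days (inclusive of both endpoints).
305 = 7 × 43 + 4, so there are 43 full weeks plus 4 extra days.
Each full week contributes 5 weekdays (Mon–Fri): 43 × 5 = 215.
The 4 extra days are Thu, Fri, Sat, Sun — 2 of them qualify.
Total: 215 + 2 = 217.

217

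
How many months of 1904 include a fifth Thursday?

4

A month has five Thursdays exactly when Thursday falls within its first (length − 28) days.
Jan: 31 days, starts Fri → 5 of Fri, Sat, Sun
Feb: 29 days, starts Mon → 5 of Mon
Mar: 31 days, starts Tue → 5 of Tue, Wed, Thu ✓
Apr: 30 days, starts Fri → 5 of Fri, Sat
May: 31 days, starts Sun → 5 of Sun, Mon, Tue
Jun: 30 days, starts Wed → 5 of Wed, Thu ✓
Jul: 31 days, starts Fri → 5 of Fri, Sat, Sun
Aug: 31 days, starts Mon → 5 of Mon, Tue, Wed
Sep: 30 days, starts Thu → 5 of Thu, Fri ✓
Oct: 31 days, starts Sat → 5 of Sat, Sun, Mon
Nov: 30 days, starts Tue → 5 of Tue, Wed
Dec: 31 days, starts Thu → 5 of Thu, Fri, Sat ✓
Months with five Thursdays: Mar, Jun, Sep, Dec.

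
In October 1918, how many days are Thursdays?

5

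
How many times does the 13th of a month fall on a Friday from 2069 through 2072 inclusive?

7

Friday-the-13ths by year:
2069: Sep, Dec
2070: Jun
2071: Feb, Mar, Nov
2072: May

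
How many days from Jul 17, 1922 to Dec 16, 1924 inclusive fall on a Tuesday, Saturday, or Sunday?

379

Jul 17, 1922 is a Monday.
That's 884 days from start to end, counting both.
884 = 7 × 126 + 2, so there are 126 full weeks plus 2 extra days.
Each full week contributes 3 days from the set (Tue, Sat, Sun): 126 × 3 = 378.
The 2 extra days are Mon, Tue — 1 of them qualifies.
Total: 378 + 1 = 379.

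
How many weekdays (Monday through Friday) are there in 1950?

January 1, 1950 is a Sunday.
That's 365 days from start to end, counting both.
365 = 7 × 52 + 1, so there are 52 full weeks plus 1 extra day.
Each full week contributes 5 weekdays (Mon–Fri): 52 × 5 = 260.
The 1 extra day is Sunday — none qualify.
Total: 260 + 0 = 260.

260 weekdays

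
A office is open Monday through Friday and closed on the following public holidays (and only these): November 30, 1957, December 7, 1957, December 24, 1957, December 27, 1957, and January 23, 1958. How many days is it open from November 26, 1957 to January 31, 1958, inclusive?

November 26, 1957 is a Tuesday.
That's 67 days from start to end, counting both.
67 = 7 × 9 + 4, so there are 9 full weeks plus 4 extra days.
Each full week contributes 5 weekdays (Mon–Fri): 9 × 5 = 45.
The 4 extra days are Tuesday, Wednesday, Thursday, Friday — 4 of them qualify.
Total: 45 + 4 = 49.
Holidays: November 30, 1957 (Sat); December 7, 1957 (Sat); December 24, 1957 (Tue); December 27, 1957 (Fri); January 23, 1958 (Thu).
3 of the 5 holidays fall on weekdays; the rest are weekends and were already excluded.
Business days: 49 − 3 = 46.

46 business days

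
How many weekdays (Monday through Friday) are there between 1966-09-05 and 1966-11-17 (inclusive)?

1966-09-05 is a Monday.
That's 74 days from start to end, counting both.
74 = 7 × 10 + 4, so there are 10 full weeks plus 4 extra days.
Each full week contributes 5 weekdays (Mon–Fri): 10 × 5 = 50.
The 4 extra days are Mon, Tue, Wed, Thu — 4 of them qualify.
Total: 50 + 4 = 54.

54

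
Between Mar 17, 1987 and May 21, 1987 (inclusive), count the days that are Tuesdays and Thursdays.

20

Mar 17, 1987 is a Tuesday.
That's 66 days from start to end, counting both.
66 = 7 × 9 + 3, so there are 9 full weeks plus 3 extra days.
Each full week contributes 2 days from the set (Tue, Thu): 9 × 2 = 18.
The 3 extra days are Tue, Wed, Thu — 2 of them qualify.
Total: 18 + 2 = 20.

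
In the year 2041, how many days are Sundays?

52

Jan 1, 2041 is a Tuesday.
The range spans 365 days (inclusive of both endpoints).
365 = 7 × 52 + 1, so there are 52 full weeks plus 1 extra day.
Each full week contributes one Sunday: 52 so far.
The 1 extra day is Tue — none qualify.
Total: 52 + 0 = 52.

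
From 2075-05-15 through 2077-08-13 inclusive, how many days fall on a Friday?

118

2075-05-15 is a Wednesday.
The range spans 822 days (inclusive of both endpoints).
822 = 7 × 117 + 3, so there are 117 full weeks plus 3 extra days.
Each full week contributes one Friday: 117 so far.
The 3 extra days are Wed, Thu, Fri — 1 of them qualifies.
Total: 117 + 1 = 118.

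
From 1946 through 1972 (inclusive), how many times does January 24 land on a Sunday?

4

Day of week of January 24 in each year:
1946: Thu, 1947: Fri, 1948: Sat, 1949: Mon, 1950: Tue, 1951: Wed, 1952: Thu, 1953: Sat, 1954: Sun ✓, 1955: Mon, 1956: Tue, 1957: Thu, 1958: Fri, 1959: Sat, 1960: Sun ✓, 1961: Tue, 1962: Wed, 1963: Thu, 1964: Fri, 1965: Sun ✓, 1966: Mon, 1967: Tue, 1968: Wed, 1969: Fri, 1970: Sat, 1971: Sun ✓, 1972: Mon
Sundays: 1954, 1960, 1965, 1971.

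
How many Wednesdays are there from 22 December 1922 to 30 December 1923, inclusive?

22 December 1922 is a Friday.
The range spans 374 days (inclusive of both endpoints).
374 = 7 × 53 + 3, so there are 53 full weeks plus 3 extra days.
Each full week contributes one Wednesday: 53 so far.
The 3 extra days are Friday, Saturday, Sunday — none qualify.
Total: 53 + 0 = 53.

53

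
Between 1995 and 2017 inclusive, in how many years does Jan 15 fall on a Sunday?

Day of week of January 15 in each year:
1995: Sun ✓, 1996: Mon, 1997: Wed, 1998: Thu, 1999: Fri, 2000: Sat, 2001: Mon, 2002: Tue, 2003: Wed, 2004: Thu, 2005: Sat, 2006: Sun ✓, 2007: Mon, 2008: Tue, 2009: Thu, 2010: Fri, 2011: Sat, 2012: Sun ✓, 2013: Tue, 2014: Wed, 2015: Thu, 2016: Fri, 2017: Sun ✓
Sundays: 1995, 2006, 2012, 2017.

4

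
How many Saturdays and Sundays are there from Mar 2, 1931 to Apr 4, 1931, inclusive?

Mar 2, 1931 is a Monday.
The range spans 34 days (inclusive of both endpoints).
34 = 7 × 4 + 6, so there are 4 full weeks plus 6 extra days.
Each full week contributes 2 weekend days (Sat, Sun): 4 × 2 = 8.
The 6 extra days are Monday, Tuesday, Wednesday, Thursday, Friday, Saturday — 1 of them qualifies.
Total: 8 + 1 = 9.

9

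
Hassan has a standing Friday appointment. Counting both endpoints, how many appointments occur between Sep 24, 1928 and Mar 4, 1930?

75

Sep 24, 1928 is a Monday.
That's 527 days from start to end, counting both.
527 = 7 × 75 + 2, so there are 75 full weeks plus 2 extra days.
Each full week contributes one Friday: 75 so far.
The 2 extra days are Mon, Tue — none qualify.
Total: 75 + 0 = 75.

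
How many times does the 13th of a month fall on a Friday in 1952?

1

The 13th falls on a Friday when the month's 13th has weekday Fri.
Jan 13 is Sun; Feb 13 is Wed; Mar 13 is Thu; Apr 13 is Sun; May 13 is Tue; Jun 13 is Fri ✓; Jul 13 is Sun; Aug 13 is Wed; Sep 13 is Sat; Oct 13 is Mon; Nov 13 is Thu; Dec 13 is Sat.
Friday the 13ths: Jun.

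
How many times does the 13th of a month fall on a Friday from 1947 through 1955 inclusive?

14

Friday-the-13ths by year:
1947: Jun
1948: Feb, Aug
1949: May
1950: Jan, Oct
1951: Apr, Jul
1952: Jun
1953: Feb, Mar, Nov
1954: Aug
1955: May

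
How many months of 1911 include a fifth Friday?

4

A month has five Fridays exactly when Friday falls within its first (length − 28) days.
Jan: 31 days, starts Sun → 5 of Sun, Mon, Tue
Feb: 28 days, starts Wed → 5 of (none)
Mar: 31 days, starts Wed → 5 of Wed, Thu, Fri ✓
Apr: 30 days, starts Sat → 5 of Sat, Sun
May: 31 days, starts Mon → 5 of Mon, Tue, Wed
Jun: 30 days, starts Thu → 5 of Thu, Fri ✓
Jul: 31 days, starts Sat → 5 of Sat, Sun, Mon
Aug: 31 days, starts Tue → 5 of Tue, Wed, Thu
Sep: 30 days, starts Fri → 5 of Fri, Sat ✓
Oct: 31 days, starts Sun → 5 of Sun, Mon, Tue
Nov: 30 days, starts Wed → 5 of Wed, Thu
Dec: 31 days, starts Fri → 5 of Fri, Sat, Sun ✓
Months with five Fridays: Mar, Jun, Sep, Dec.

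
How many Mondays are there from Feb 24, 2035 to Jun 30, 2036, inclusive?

Feb 24, 2035 is a Saturday.
The range spans 493 days (inclusive of both endpoints).
493 = 7 × 70 + 3, so there are 70 full weeks plus 3 extra days.
Each full week contributes one Monday: 70 so far.
The 3 extra days are Sat, Sun, Mon — 1 of them qualifies.
Total: 70 + 1 = 71.

71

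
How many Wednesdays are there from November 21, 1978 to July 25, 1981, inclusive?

140 Wednesdays

November 21, 1978 is a Tuesday.
The range spans 978 days (inclusive of both endpoints).
978 = 7 × 139 + 5, so there are 139 full weeks plus 5 extra days.
Each full week contributes one Wednesday: 139 so far.
The 5 extra days are Tue, Wed, Thu, Fri, Sat — 1 of them qualifies.
Total: 139 + 1 = 140.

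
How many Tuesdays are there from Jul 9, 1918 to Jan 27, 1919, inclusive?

29

Jul 9, 1918 is a Tuesday.
From Jul 9, 1918 to Jan 27, 1919 is 203 days inclusive.
203 = 7 × 29, so the span is exactly 29 full weeks.
Each full week contributes one Tuesday: 29 so far.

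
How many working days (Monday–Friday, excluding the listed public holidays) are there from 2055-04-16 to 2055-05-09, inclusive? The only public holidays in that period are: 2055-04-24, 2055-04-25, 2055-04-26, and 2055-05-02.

15 working days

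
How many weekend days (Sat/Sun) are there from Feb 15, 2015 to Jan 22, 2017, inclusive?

Feb 15, 2015 is a Sunday.
The range spans 708 days (inclusive of both endpoints).
708 = 7 × 101 + 1, so there are 101 full weeks plus 1 extra day.
Each full week contributes 2 weekend days (Sat, Sun): 101 × 2 = 202.
The 1 extra day is Sun — 1 of them qualifies.
Total: 202 + 1 = 203.

203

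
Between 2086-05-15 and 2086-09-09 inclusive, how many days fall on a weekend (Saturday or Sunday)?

34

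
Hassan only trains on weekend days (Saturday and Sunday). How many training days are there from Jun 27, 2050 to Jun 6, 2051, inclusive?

Jun 27, 2050 is a Monday.
That's 345 days from start to end, counting both.
345 = 7 × 49 + 2, so there are 49 full weeks plus 2 extra days.
Each full week contributes 2 weekend days (Sat, Sun): 49 × 2 = 98.
The 2 extra days are Monday, Tuesday — none qualify.
Total: 98 + 0 = 98.

98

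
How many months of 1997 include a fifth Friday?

A month has five Fridays exactly when Friday falls within its first (length − 28) days.
Jan: 31 days, starts Wed → 5 of Wed, Thu, Fri ✓
Feb: 28 days, starts Sat → 5 of (none)
Mar: 31 days, starts Sat → 5 of Sat, Sun, Mon
Apr: 30 days, starts Tue → 5 of Tue, Wed
May: 31 days, starts Thu → 5 of Thu, Fri, Sat ✓
Jun: 30 days, starts Sun → 5 of Sun, Mon
Jul: 31 days, starts Tue → 5 of Tue, Wed, Thu
Aug: 31 days, starts Fri → 5 of Fri, Sat, Sun ✓
Sep: 30 days, starts Mon → 5 of Mon, Tue
Oct: 31 days, starts Wed → 5 of Wed, Thu, Fri ✓
Nov: 30 days, starts Sat → 5 of Sat, Sun
Dec: 31 days, starts Mon → 5 of Mon, Tue, Wed
Months with five Fridays: Jan, May, Aug, Oct.

4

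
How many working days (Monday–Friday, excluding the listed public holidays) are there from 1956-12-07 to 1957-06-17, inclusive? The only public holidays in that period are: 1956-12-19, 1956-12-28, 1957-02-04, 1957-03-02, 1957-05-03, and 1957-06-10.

132 working days

1956-12-07 is a Friday.
From 1956-12-07 to 1957-06-17 is 193 days inclusive.
193 = 7 × 27 + 4, so there are 27 full weeks plus 4 extra days.
Each full week contributes 5 weekdays (Mon–Fri): 27 × 5 = 135.
The 4 extra days are Fri, Sat, Sun, Mon — 2 of them qualify.
Total: 135 + 2 = 137.
Holidays: 1956-12-19 (Wed); 1956-12-28 (Fri); 1957-02-04 (Mon); 1957-03-02 (Sat); 1957-05-03 (Fri); 1957-06-10 (Mon).
5 of the 6 holidays fall on weekdays; the rest are weekends and were already excluded.
Business days: 137 − 5 = 132.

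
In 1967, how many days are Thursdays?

52

1 January 1967 is a Sunday.
The range spans 365 days (inclusive of both endpoints).
365 = 7 × 52 + 1, so there are 52 full weeks plus 1 extra day.
Each full week contributes one Thursday: 52 so far.
The 1 extra day is Sun — none qualify.
Total: 52 + 0 = 52.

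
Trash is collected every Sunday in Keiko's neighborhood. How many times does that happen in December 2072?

4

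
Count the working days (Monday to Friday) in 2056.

260

2056-01-01 is a Saturday.
From 2056-01-01 to 2056-12-31 is 366 days inclusive.
366 = 7 × 52 + 2, so there are 52 full weeks plus 2 extra days.
Each full week contributes 5 weekdays (Mon–Fri): 52 × 5 = 260.
The 2 extra days are Saturday, Sunday — none qualify.
Total: 260 + 0 = 260.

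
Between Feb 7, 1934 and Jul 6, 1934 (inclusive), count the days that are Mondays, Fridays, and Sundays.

64

Feb 7, 1934 is a Wednesday.
The range spans 150 days (inclusive of both endpoints).
150 = 7 × 21 + 3, so there are 21 full weeks plus 3 extra days.
Each full week contributes 3 days from the set (Mon, Fri, Sun): 21 × 3 = 63.
The 3 extra days are Wed, Thu, Fri — 1 of them qualifies.
Total: 63 + 1 = 64.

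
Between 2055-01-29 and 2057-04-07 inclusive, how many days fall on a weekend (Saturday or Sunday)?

229

2055-01-29 is a Friday.
That's 800 days from start to end, counting both.
800 = 7 × 114 + 2, so there are 114 full weeks plus 2 extra days.
Each full week contributes 2 weekend days (Sat, Sun): 114 × 2 = 228.
The 2 extra days are Fri, Sat — 1 of them qualifies.
Total: 228 + 1 = 229.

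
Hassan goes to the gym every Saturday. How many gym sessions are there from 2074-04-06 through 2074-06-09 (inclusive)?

10 Saturdays

2074-04-06 is a Friday.
From 2074-04-06 to 2074-06-09 is 65 days inclusive.
65 = 7 × 9 + 2, so there are 9 full weeks plus 2 extra days.
Each full week contributes one Saturday: 9 so far.
The 2 extra days are Fri, Sat — 1 of them qualifies.
Total: 9 + 1 = 10.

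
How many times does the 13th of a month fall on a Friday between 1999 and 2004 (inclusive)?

Friday-the-13ths by year:
1999: Aug
2000: Oct
2001: Apr, Jul
2002: Sep, Dec
2003: Jun
2004: Feb, Aug

9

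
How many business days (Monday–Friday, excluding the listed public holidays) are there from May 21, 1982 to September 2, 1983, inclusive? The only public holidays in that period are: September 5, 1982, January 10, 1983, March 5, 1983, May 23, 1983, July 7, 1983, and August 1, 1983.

332 business days

May 21, 1982 is a Friday.
The range spans 470 days (inclusive of both endpoints).
470 = 7 × 67 + 1, so there are 67 full weeks plus 1 extra day.
Each full week contributes 5 weekdays (Mon–Fri): 67 × 5 = 335.
The 1 extra day is Friday — 1 of them qualifies.
Total: 335 + 1 = 336.
Holidays: September 5, 1982 (Sun); January 10, 1983 (Mon); March 5, 1983 (Sat); May 23, 1983 (Mon); July 7, 1983 (Thu); August 1, 1983 (Mon).
4 of the 6 holidays fall on weekdays; the rest are weekends and were already excluded.
Business days: 336 − 4 = 332.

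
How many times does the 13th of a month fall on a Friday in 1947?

The 13th falls on a Friday when the month's 13th has weekday Fri.
Jan 13 is Mon; Feb 13 is Thu; Mar 13 is Thu; Apr 13 is Sun; May 13 is Tue; Jun 13 is Fri ✓; Jul 13 is Sun; Aug 13 is Wed; Sep 13 is Sat; Oct 13 is Mon; Nov 13 is Thu; Dec 13 is Sat.
Friday the 13ths: Jun.

1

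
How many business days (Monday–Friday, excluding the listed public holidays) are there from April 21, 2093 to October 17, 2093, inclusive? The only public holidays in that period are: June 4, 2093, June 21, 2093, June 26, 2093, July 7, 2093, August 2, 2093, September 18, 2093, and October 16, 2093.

April 21, 2093 is a Tuesday.
That's 180 days from start to end, counting both.
180 = 7 × 25 + 5, so there are 25 full weeks plus 5 extra days.
Each full week contributes 5 weekdays (Mon–Fri): 25 × 5 = 125.
The 5 extra days are Tuesday, Wednesday, Thursday, Friday, Saturday — 4 of them qualify.
Total: 125 + 4 = 129.
Holidays: June 4, 2093 (Thu); June 21, 2093 (Sun); June 26, 2093 (Fri); July 7, 2093 (Tue); August 2, 2093 (Sun); September 18, 2093 (Fri); October 16, 2093 (Fri).
5 of the 7 holidays fall on weekdays; the rest are weekends and were already excluded.
Business days: 129 − 5 = 124.

124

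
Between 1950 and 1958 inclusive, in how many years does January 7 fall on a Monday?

2

Day of week of January 7 in each year:
1950: Sat, 1951: Sun, 1952: Mon ✓, 1953: Wed, 1954: Thu, 1955: Fri, 1956: Sat, 1957: Mon ✓, 1958: Tue
Mondays: 1952, 1957.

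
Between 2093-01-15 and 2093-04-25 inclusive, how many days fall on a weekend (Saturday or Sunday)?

2093-01-15 is a Thursday.
The range spans 101 days (inclusive of both endpoints).
101 = 7 × 14 + 3, so there are 14 full weeks plus 3 extra days.
Each full week contributes 2 weekend days (Sat, Sun): 14 × 2 = 28.
The 3 extra days are Thu, Fri, Sat — 1 of them qualifies.
Total: 28 + 1 = 29.

29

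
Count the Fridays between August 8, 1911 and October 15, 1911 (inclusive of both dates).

10 Fridays

August 8, 1911 is a Tuesday.
The range spans 69 days (inclusive of both endpoints).
69 = 7 × 9 + 6, so there are 9 full weeks plus 6 extra days.
Each full week contributes one Friday: 9 so far.
The 6 extra days are Tue, Wed, Thu, Fri, Sat, Sun — 1 of them qualifies.
Total: 9 + 1 = 10.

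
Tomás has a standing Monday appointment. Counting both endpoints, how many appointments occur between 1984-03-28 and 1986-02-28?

1984-03-28 is a Wednesday.
The range spans 703 days (inclusive of both endpoints).
703 = 7 × 100 + 3, so there are 100 full weeks plus 3 extra days.
Each full week contributes one Monday: 100 so far.
The 3 extra days are Wed, Thu, Fri — none qualify.
Total: 100 + 0 = 100.

100 Mondays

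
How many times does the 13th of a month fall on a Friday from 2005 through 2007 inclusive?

5

Friday-the-13ths by year:
2005: May
2006: Jan, Oct
2007: Apr, Jul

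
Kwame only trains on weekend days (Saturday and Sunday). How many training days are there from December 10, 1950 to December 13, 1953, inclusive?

315

December 10, 1950 is a Sunday.
That's 1100 days from start to end, counting both.
1100 = 7 × 157 + 1, so there are 157 full weeks plus 1 extra day.
Each full week contributes 2 weekend days (Sat, Sun): 157 × 2 = 314.
The 1 extra day is Sunday — 1 of them qualifies.
Total: 314 + 1 = 315.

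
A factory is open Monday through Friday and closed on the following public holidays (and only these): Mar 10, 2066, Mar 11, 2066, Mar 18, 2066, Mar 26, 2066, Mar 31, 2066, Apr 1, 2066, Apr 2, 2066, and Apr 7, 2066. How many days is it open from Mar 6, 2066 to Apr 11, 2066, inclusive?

17

Mar 6, 2066 is a Saturday.
The range spans 37 days (inclusive of both endpoints).
37 = 7 × 5 + 2, so there are 5 full weeks plus 2 extra days.
Each full week contributes 5 weekdays (Mon–Fri): 5 × 5 = 25.
The 2 extra days are Saturday, Sunday — none qualify.
Total: 25 + 0 = 25.
Holidays: Mar 10, 2066 (Wed); Mar 11, 2066 (Thu); Mar 18, 2066 (Thu); Mar 26, 2066 (Fri); Mar 31, 2066 (Wed); Apr 1, 2066 (Thu); Apr 2, 2066 (Fri); Apr 7, 2066 (Wed).
All 8 holidays fall on weekdays, so subtract 8.
Business days: 25 − 8 = 17.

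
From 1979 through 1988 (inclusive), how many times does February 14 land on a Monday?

Day of week of February 14 in each year:
1979: Wed, 1980: Thu, 1981: Sat, 1982: Sun, 1983: Mon ✓, 1984: Tue, 1985: Thu, 1986: Fri, 1987: Sat, 1988: Sun
Mondays: 1983.

1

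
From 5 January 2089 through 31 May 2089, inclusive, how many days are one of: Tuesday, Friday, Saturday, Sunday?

5 January 2089 is a Wednesday.
That's 147 days from start to end, counting both.
147 = 7 × 21, so the span is exactly 21 full weeks.
Each full week contributes 4 days from the set (Tue, Fri, Sat, Sun): 21 × 4 = 84.
Total: 84.

84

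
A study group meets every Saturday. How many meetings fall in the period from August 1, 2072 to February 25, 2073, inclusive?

August 1, 2072 is a Monday.
From August 1, 2072 to February 25, 2073 is 209 days inclusive.
209 = 7 × 29 + 6, so there are 29 full weeks plus 6 extra days.
Each full week contributes one Saturday: 29 so far.
The 6 extra days are Mon, Tue, Wed, Thu, Fri, Sat — 1 of them qualifies.
Total: 29 + 1 = 30.

30 Saturdays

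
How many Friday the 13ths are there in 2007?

2

The 13th falls on a Friday when the month's 13th has weekday Fri.
Jan 13 is Sat; Feb 13 is Tue; Mar 13 is Tue; Apr 13 is Fri ✓; May 13 is Sun; Jun 13 is Wed; Jul 13 is Fri ✓; Aug 13 is Mon; Sep 13 is Thu; Oct 13 is Sat; Nov 13 is Tue; Dec 13 is Thu.
Friday the 13ths: Apr, Jul.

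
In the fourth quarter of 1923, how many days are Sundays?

13

1 October 1923 is a Monday.
The range spans 92 days (inclusive of both endpoints).
92 = 7 × 13 + 1, so there are 13 full weeks plus 1 extra day.
Each full week contributes one Sunday: 13 so far.
The 1 extra day is Mon — none qualify.
Total: 13 + 0 = 13.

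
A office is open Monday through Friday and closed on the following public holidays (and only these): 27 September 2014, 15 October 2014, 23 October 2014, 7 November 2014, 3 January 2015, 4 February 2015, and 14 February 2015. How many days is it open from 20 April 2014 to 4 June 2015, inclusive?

20 April 2014 is a Sunday.
From 20 April 2014 to 4 June 2015 is 411 days inclusive.
411 = 7 × 58 + 5, so there are 58 full weeks plus 5 extra days.
Each full week contributes 5 weekdays (Mon–Fri): 58 × 5 = 290.
The 5 extra days are Sunday, Monday, Tuesday, Wednesday, Thursday — 4 of them qualify.
Total: 290 + 4 = 294.
Holidays: 27 September 2014 (Sat); 15 October 2014 (Wed); 23 October 2014 (Thu); 7 November 2014 (Fri); 3 January 2015 (Sat); 4 February 2015 (Wed); 14 February 2015 (Sat).
4 of the 7 holidays fall on weekdays; the rest are weekends and were already excluded.
Business days: 294 − 4 = 290.

290 working days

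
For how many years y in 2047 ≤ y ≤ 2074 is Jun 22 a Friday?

Day of week of June 22 in each year:
2047: Sat, 2048: Mon, 2049: Tue, 2050: Wed, 2051: Thu, 2052: Sat, 2053: Sun, 2054: Mon, 2055: Tue, 2056: Thu, 2057: Fri ✓, 2058: Sat, 2059: Sun, 2060: Tue, 2061: Wed, 2062: Thu, 2063: Fri ✓, 2064: Sun, 2065: Mon, 2066: Tue, 2067: Wed, 2068: Fri ✓, 2069: Sat, 2070: Sun, 2071: Mon, 2072: Wed, 2073: Thu, 2074: Fri ✓
Fridays: 2057, 2063, 2068, 2074.

4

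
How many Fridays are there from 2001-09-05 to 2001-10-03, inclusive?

2001-09-05 is a Wednesday.
The range spans 29 days (inclusive of both endpoints).
29 = 7 × 4 + 1, so there are 4 full weeks plus 1 extra day.
Each full week contributes one Friday: 4 so far.
The 1 extra day is Wednesday — none qualify.
Total: 4 + 0 = 4.

4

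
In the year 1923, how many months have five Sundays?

A month has five Sundays exactly when Sunday falls within its first (length − 28) days.
Jan: 31 days, starts Mon → 5 of Mon, Tue, Wed
Feb: 28 days, starts Thu → 5 of (none)
Mar: 31 days, starts Thu → 5 of Thu, Fri, Sat
Apr: 30 days, starts Sun → 5 of Sun, Mon ✓
May: 31 days, starts Tue → 5 of Tue, Wed, Thu
Jun: 30 days, starts Fri → 5 of Fri, Sat
Jul: 31 days, starts Sun → 5 of Sun, Mon, Tue ✓
Aug: 31 days, starts Wed → 5 of Wed, Thu, Fri
Sep: 30 days, starts Sat → 5 of Sat, Sun ✓
Oct: 31 days, starts Mon → 5 of Mon, Tue, Wed
Nov: 30 days, starts Thu → 5 of Thu, Fri
Dec: 31 days, starts Sat → 5 of Sat, Sun, Mon ✓
Months with five Sundays: Apr, Jul, Sep, Dec.

4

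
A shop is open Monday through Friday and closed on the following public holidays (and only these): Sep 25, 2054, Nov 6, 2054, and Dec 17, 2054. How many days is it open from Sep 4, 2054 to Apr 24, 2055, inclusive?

163 working days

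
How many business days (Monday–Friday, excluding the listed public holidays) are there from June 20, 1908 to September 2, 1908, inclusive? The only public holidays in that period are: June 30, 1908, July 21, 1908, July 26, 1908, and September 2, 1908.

50 business days

June 20, 1908 is a Saturday.
The range spans 75 days (inclusive of both endpoints).
75 = 7 × 10 + 5, so there are 10 full weeks plus 5 extra days.
Each full week contributes 5 weekdays (Mon–Fri): 10 × 5 = 50.
The 5 extra days are Sat, Sun, Mon, Tue, Wed — 3 of them qualify.
Total: 50 + 3 = 53.
Holidays: June 30, 1908 (Tue); July 21, 1908 (Tue); July 26, 1908 (Sun); September 2, 1908 (Wed).
3 of the 4 holidays fall on weekdays; the rest are weekends and were already excluded.
Business days: 53 − 3 = 50.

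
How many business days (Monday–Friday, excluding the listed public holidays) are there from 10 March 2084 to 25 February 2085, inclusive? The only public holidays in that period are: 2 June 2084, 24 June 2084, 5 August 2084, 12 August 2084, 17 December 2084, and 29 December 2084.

10 March 2084 is a Friday.
That's 353 days from start to end, counting both.
353 = 7 × 50 + 3, so there are 50 full weeks plus 3 extra days.
Each full week contributes 5 weekdays (Mon–Fri): 50 × 5 = 250.
The 3 extra days are Fri, Sat, Sun — 1 of them qualifies.
Total: 250 + 1 = 251.
Holidays: 2 June 2084 (Fri); 24 June 2084 (Sat); 5 August 2084 (Sat); 12 August 2084 (Sat); 17 December 2084 (Sun); 29 December 2084 (Fri).
2 of the 6 holidays fall on weekdays; the rest are weekends and were already excluded.
Business days: 251 − 2 = 249.

249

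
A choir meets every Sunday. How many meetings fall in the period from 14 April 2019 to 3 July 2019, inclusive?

12 Sundays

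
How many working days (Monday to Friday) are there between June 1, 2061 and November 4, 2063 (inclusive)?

June 1, 2061 is a Wednesday.
The range spans 887 days (inclusive of both endpoints).
887 = 7 × 126 + 5, so there are 126 full weeks plus 5 extra days.
Each full week contributes 5 weekdays (Mon–Fri): 126 × 5 = 630.
The 5 extra days are Wednesday, Thursday, Friday, Saturday, Sunday — 3 of them qualify.
Total: 630 + 3 = 633.

633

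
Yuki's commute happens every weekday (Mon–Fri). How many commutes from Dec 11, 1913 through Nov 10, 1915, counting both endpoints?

Dec 11, 1913 is a Thursday.
From Dec 11, 1913 to Nov 10, 1915 is 700 days inclusive.
700 = 7 × 100, so the span is exactly 100 full weeks.
Each full week contributes 5 weekdays (Mon–Fri): 100 × 5 = 500.
Total: 500.

500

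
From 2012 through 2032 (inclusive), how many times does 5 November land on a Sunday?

3

Day of week of November 5 in each year:
2012: Mon, 2013: Tue, 2014: Wed, 2015: Thu, 2016: Sat, 2017: Sun ✓, 2018: Mon, 2019: Tue, 2020: Thu, 2021: Fri, 2022: Sat, 2023: Sun ✓, 2024: Tue, 2025: Wed, 2026: Thu, 2027: Fri, 2028: Sun ✓, 2029: Mon, 2030: Tue, 2031: Wed, 2032: Fri
Sundays: 2017, 2023, 2028.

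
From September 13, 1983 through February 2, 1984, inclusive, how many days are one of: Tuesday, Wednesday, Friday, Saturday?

September 13, 1983 is a Tuesday.
The range spans 143 days (inclusive of both endpoints).
143 = 7 × 20 + 3, so there are 20 full weeks plus 3 extra days.
Each full week contributes 4 days from the set (Tue, Wed, Fri, Sat): 20 × 4 = 80.
The 3 extra days are Tue, Wed, Thu — 2 of them qualify.
Total: 80 + 2 = 82.

82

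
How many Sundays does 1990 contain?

1990-01-01 is a Monday.
That's 365 days from start to end, counting both.
365 = 7 × 52 + 1, so there are 52 full weeks plus 1 extra day.
Each full week contributes one Sunday: 52 so far.
The 1 extra day is Mon — none qualify.
Total: 52 + 0 = 52.

52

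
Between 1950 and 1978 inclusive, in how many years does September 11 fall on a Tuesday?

4

Day of week of September 11 in each year:
1950: Mon, 1951: Tue ✓, 1952: Thu, 1953: Fri, 1954: Sat, 1955: Sun, 1956: Tue ✓, 1957: Wed, 1958: Thu, 1959: Fri, 1960: Sun, 1961: Mon, 1962: Tue ✓, 1963: Wed, 1964: Fri, 1965: Sat, 1966: Sun, 1967: Mon, 1968: Wed, 1969: Thu, 1970: Fri, 1971: Sat, 1972: Mon, 1973: Tue ✓, 1974: Wed, 1975: Thu, 1976: Sat, 1977: Sun, 1978: Mon
Tuesdays: 1951, 1956, 1962, 1973.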